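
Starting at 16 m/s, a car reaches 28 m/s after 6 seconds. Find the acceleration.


Given: initial velocity v0 = 16 m/s, final velocity v = 28 m/s, time t = 6 s
Using a = (v - v0) / t
a = (28 - 16) / 6
a = 12 / 6
a = 2 m/s^2

2 m/s^2


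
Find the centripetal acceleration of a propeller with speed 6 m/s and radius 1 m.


Given: v = 6 m/s, r = 1 m
Using a_c = v^2 / r
a_c = 6^2 / 1
a_c = 36 / 1
a_c = 36 m/s^2

36 m/s^2


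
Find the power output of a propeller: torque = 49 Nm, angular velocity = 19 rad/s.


Given: tau = 49 Nm, omega = 19 rad/s
Using P = tau * omega
P = 49 * 19
P = 931 W

931 W


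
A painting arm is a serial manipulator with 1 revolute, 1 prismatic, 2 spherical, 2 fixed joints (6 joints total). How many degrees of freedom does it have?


Given: serial robot with 1 revolute, 1 prismatic, 2 spherical, 2 fixed joints
DOF contribution per joint type: revolute=1, prismatic=1, spherical=3, fixed=0
DOF = 1*1 + 1*1 + 2*3 + 2*0
DOF = 8

8


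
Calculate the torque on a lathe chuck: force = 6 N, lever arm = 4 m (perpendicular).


Given: F = 6 N, r = 4 m, angle = 90 deg (perpendicular)
Using tau = F * r * sin(90)
sin(90) = 1
tau = 6 * 4 * 1
tau = 24 Nm

24 Nm


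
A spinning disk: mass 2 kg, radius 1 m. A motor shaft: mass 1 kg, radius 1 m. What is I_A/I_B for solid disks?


Given: M1=2 kg, R1=1 m, M2=1 kg, R2=1 m
For a disk: I = (1/2)*M*R^2, so I_A/I_B = (M1*R1^2)/(M2*R2^2)
M1*R1^2 = 2*1 = 2
M2*R2^2 = 1*1 = 1
I_A/I_B = 2/1 = 2

2


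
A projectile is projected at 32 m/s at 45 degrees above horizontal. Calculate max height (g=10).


Given: v0 = 32 m/s, theta = 45 deg, g = 10 m/s^2
sin^2(45) = 1/2
Using H = v0^2 * sin^2(theta) / (2*g)
H = 32^2 * 1/2 / (2*10)
H = 1024 * 1/2 / 20
H = 512 / 20
H = 128/5 m

128/5 m


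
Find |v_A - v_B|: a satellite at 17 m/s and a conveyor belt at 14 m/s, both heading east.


Given: v_A = 17 m/s east, v_B = 14 m/s east
Both move in the same direction; relative speed = |v_A - v_B|
|17 - 14| = |3|
= 3 m/s

3 m/s


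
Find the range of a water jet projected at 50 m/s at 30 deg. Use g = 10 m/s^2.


Given: v0 = 50 m/s, theta = 30 deg, g = 10 m/s^2
sin(2*30) = sin(60) = sqrt(3)/2
Using R = v0^2 * sin(2*theta) / g
R = 50^2 * (sqrt(3)/2) / 10
R = 2500 * sqrt(3) / 20
R = 125*sqrt(3) m

125*sqrt(3) m


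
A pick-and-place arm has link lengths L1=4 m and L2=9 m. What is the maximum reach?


Given: L1 = 4 m, L2 = 9 m
For a 2-link planar arm, max reach = L1 + L2 (fully extended)
Max reach = 4 + 9
Max reach = 13 m

13 m


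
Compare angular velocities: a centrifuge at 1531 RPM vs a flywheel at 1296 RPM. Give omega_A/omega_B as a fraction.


Given: RPM_A = 1531, RPM_B = 1296
omega = 2*pi*RPM/60, so omega_A/omega_B = RPM_A / RPM_B
omega_A/omega_B = 1531 / 1296
omega_A/omega_B = 1531/1296

1531/1296


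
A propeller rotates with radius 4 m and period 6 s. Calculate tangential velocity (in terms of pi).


Given: radius r = 4 m, period T = 6 s
Using v = 2*pi*r / T
v = 2*pi*4 / 6
v = 8*pi / 6
v = 4/3*pi m/s

4/3*pi m/s


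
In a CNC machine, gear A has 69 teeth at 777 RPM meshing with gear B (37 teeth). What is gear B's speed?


Given: N1 = 69 teeth, w1 = 777 RPM, N2 = 37 teeth
Using N1*w1 = N2*w2
w2 = N1*w1 / N2
w2 = 69*777 / 37
w2 = 53613 / 37
w2 = 1449 RPM

1449 RPM


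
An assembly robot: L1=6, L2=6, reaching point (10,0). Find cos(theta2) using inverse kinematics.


Given: L1 = 6, L2 = 6, target (x, y) = (10, 0)
Using cos(theta2) = (x^2 + y^2 - L1^2 - L2^2) / (2*L1*L2)
x^2 + y^2 = 10^2 + 0 = 100
L1^2 + L2^2 = 36 + 36 = 72
Numerator = 100 - 72 = 28
Denominator = 2*6*6 = 72
cos(theta2) = 28/72 = 7/18

7/18


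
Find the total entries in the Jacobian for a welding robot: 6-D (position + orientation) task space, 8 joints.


Given: task space dimension = 6, joints = 8
Jacobian is a 6 x 8 matrix
Total entries = rows * columns
Total = 6 * 8
Total = 48

48


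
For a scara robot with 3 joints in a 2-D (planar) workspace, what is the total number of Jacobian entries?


Given: task space dimension = 2, joints = 3
Jacobian is a 2 x 3 matrix
Total entries = rows * columns
Total = 2 * 3
Total = 6

6


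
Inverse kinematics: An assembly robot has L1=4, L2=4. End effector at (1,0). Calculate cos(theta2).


Given: L1 = 4, L2 = 4, target (x, y) = (1, 0)
Using cos(theta2) = (x^2 + y^2 - L1^2 - L2^2) / (2*L1*L2)
x^2 + y^2 = 1^2 + 0 = 1
L1^2 + L2^2 = 16 + 16 = 32
Numerator = 1 - 32 = -31
Denominator = 2*4*4 = 32
cos(theta2) = -31/32 = -31/32

-31/32


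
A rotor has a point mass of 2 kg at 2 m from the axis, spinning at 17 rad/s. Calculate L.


Given: m = 2 kg, r = 2 m, omega = 17 rad/s
For a point mass: I = m*r^2
I = 2*2^2 = 2*4 = 8
L = I*omega = 8*17
L = 136 kg*m^2/s

136 kg*m^2/s


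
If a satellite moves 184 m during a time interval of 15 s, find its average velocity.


Given: distance d = 184 m, time t = 15 s
Using v = d / t
v = 184 / 15
v = 184/15 m/s

184/15 m/s


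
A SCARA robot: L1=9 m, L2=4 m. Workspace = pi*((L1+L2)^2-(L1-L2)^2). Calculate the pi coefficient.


Given: L1 = 9, L2 = 4
(L1+L2)^2 = (13)^2 = 169
(L1-L2)^2 = (5)^2 = 25
Difference = 169 - 25 = 144
This equals 4*L1*L2 = 4*9*4 = 144
Workspace area = 144*pi

144


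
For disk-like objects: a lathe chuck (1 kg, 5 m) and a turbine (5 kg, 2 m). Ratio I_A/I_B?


Given: M1=1 kg, R1=5 m, M2=5 kg, R2=2 m
For a disk: I = (1/2)*M*R^2, so I_A/I_B = (M1*R1^2)/(M2*R2^2)
M1*R1^2 = 1*25 = 25
M2*R2^2 = 5*4 = 20
I_A/I_B = 25/20 = 5/4

5/4


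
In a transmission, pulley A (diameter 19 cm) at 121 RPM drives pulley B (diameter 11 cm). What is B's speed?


Given: D1 = 19 cm, w1 = 121 RPM, D2 = 11 cm
Using D1*w1 = D2*w2
w2 = D1*w1 / D2
w2 = 19*121 / 11
w2 = 2299 / 11
w2 = 209 RPM

209 RPM


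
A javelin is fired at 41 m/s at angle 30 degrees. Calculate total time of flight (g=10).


Given: v0 = 41 m/s, theta = 30 deg, g = 10 m/s^2
sin(30) = 1/2
Using T = 2*v0*sin(theta) / g
T = 2*41*1/2 / 10
T = 41 / 10
T = 41/10 s

41/10 s


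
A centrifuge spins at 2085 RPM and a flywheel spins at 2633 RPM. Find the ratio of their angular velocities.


Given: RPM_A = 2085, RPM_B = 2633
omega = 2*pi*RPM/60, so omega_A/omega_B = RPM_A / RPM_B
omega_A/omega_B = 2085 / 2633
omega_A/omega_B = 2085/2633

2085/2633


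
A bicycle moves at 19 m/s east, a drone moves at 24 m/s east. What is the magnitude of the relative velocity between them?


Given: v_A = 19 m/s east, v_B = 24 m/s east
Both move in the same direction; relative speed = |v_A - v_B|
|19 - 24| = |-5|
= 5 m/s

5 m/s


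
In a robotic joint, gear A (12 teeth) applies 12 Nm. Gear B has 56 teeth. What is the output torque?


Given: N1 = 12, N2 = 56, T1 = 12 Nm
Using T2/T1 = N2/N1
T2 = T1 * N2 / N1
T2 = 12 * 56 / 12
T2 = 672 / 12
T2 = 56 Nm

56 Nm


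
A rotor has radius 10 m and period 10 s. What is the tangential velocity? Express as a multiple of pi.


Given: radius r = 10 m, period T = 10 s
Using v = 2*pi*r / T
v = 2*pi*10 / 10
v = 20*pi / 10
v = 2*pi m/s

2*pi m/s


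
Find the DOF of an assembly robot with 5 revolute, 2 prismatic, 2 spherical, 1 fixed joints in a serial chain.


Given: serial robot with 5 revolute, 2 prismatic, 2 spherical, 1 fixed joints
DOF contribution per joint type: revolute=1, prismatic=1, spherical=3, fixed=0
DOF = 5*1 + 2*1 + 2*3 + 1*0
DOF = 13

13


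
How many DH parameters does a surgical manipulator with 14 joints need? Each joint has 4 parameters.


Given: 14 joints, 4 DH parameters per joint (d, theta, a, alpha)
Total DH parameters = number_of_joints * 4
Total = 14 * 4
Total = 56

56


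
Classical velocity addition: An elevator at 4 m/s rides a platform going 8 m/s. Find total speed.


Given: object velocity = 4 m/s, platform velocity = 8 m/s (same direction)
Using classical velocity addition: v_total = v_object + v_platform
v_total = 4 + 8
v_total = 12 m/s

12 m/s


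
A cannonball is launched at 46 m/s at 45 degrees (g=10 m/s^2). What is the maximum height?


Given: v0 = 46 m/s, theta = 45 deg, g = 10 m/s^2
sin^2(45) = 1/2
Using H = v0^2 * sin^2(theta) / (2*g)
H = 46^2 * 1/2 / (2*10)
H = 2116 * 1/2 / 20
H = 1058 / 20
H = 529/10 m

529/10 m


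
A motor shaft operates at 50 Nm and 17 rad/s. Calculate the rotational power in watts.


Given: tau = 50 Nm, omega = 17 rad/s
Using P = tau * omega
P = 50 * 17
P = 850 W

850 W


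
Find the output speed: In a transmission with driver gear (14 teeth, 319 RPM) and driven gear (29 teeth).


Given: N1 = 14 teeth, w1 = 319 RPM, N2 = 29 teeth
Using N1*w1 = N2*w2
w2 = N1*w1 / N2
w2 = 14*319 / 29
w2 = 4466 / 29
w2 = 154 RPM

154 RPM


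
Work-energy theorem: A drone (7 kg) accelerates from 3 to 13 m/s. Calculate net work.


Given: m = 7 kg, v0 = 3 m/s, v = 13 m/s
Using W = (1/2)*m*(v^2 - v0^2)
v^2 = 13^2 = 169
v0^2 = 3^2 = 9
v^2 - v0^2 = 169 - 9 = 160
W = (1/2)*7*160 = 560 J

560 J


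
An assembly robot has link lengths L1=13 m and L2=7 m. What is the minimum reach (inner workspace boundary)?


Given: L1 = 13 m, L2 = 7 m
For a 2-link planar arm, min reach = |L1 - L2| (second link folded back)
Min reach = |13 - 7|
Min reach = 6 m

6 m


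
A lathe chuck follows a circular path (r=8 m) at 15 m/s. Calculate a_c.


Given: v = 15 m/s, r = 8 m
Using a_c = v^2 / r
a_c = 15^2 / 8
a_c = 225 / 8
a_c = 225/8 m/s^2

225/8 m/s^2


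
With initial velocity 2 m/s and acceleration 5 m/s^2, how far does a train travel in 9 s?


Given: v0 = 2 m/s, a = 5 m/s^2, t = 9 s
Using s = v0*t + (1/2)*a*t^2
s = 2*9 + (1/2)*5*9^2
s = 18 + (1/2)*405
s = 18 + 405/2
s = 441/2

441/2 m


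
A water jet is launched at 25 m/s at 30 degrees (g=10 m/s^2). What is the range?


Given: v0 = 25 m/s, theta = 30 deg, g = 10 m/s^2
sin(2*30) = sin(60) = sqrt(3)/2
Using R = v0^2 * sin(2*theta) / g
R = 25^2 * (sqrt(3)/2) / 10
R = 625 * sqrt(3) / 20
R = 125/4*sqrt(3) m

125/4*sqrt(3) m


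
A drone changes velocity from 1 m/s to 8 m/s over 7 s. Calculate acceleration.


Given: initial velocity v0 = 1 m/s, final velocity v = 8 m/s, time t = 7 s
Using a = (v - v0) / t
a = (8 - 1) / 7
a = 7 / 7
a = 1 m/s^2

1 m/s^2


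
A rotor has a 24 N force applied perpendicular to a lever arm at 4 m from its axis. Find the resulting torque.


Given: F = 24 N, r = 4 m, angle = 90 deg (perpendicular)
Using tau = F * r * sin(90)
sin(90) = 1
tau = 24 * 4 * 1
tau = 96 Nm

96 Nm


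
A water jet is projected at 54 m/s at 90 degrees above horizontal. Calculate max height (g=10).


Given: v0 = 54 m/s, theta = 90 deg, g = 10 m/s^2
sin^2(90) = 1
Using H = v0^2 * sin^2(theta) / (2*g)
H = 54^2 * 1 / (2*10)
H = 2916 * 1 / 20
H = 2916 / 20
H = 729/5 m

729/5 m


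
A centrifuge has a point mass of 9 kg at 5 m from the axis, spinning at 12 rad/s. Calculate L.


Given: m = 9 kg, r = 5 m, omega = 12 rad/s
For a point mass: I = m*r^2
I = 9*5^2 = 9*25 = 225
L = I*omega = 225*12
L = 2700 kg*m^2/s

2700 kg*m^2/s


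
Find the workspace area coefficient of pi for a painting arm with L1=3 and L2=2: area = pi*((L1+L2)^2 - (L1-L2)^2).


Given: L1 = 3, L2 = 2
(L1+L2)^2 = (5)^2 = 25
(L1-L2)^2 = (1)^2 = 1
Difference = 25 - 1 = 24
This equals 4*L1*L2 = 4*3*2 = 24
Workspace area = 24*pi

24


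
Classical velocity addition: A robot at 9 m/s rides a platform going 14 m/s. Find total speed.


Given: object velocity = 9 m/s, platform velocity = 14 m/s (same direction)
Using classical velocity addition: v_total = v_object + v_platform
v_total = 9 + 14
v_total = 23 m/s

23 m/s


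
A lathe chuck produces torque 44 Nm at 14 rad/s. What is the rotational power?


Given: tau = 44 Nm, omega = 14 rad/s
Using P = tau * omega
P = 44 * 14
P = 616 W

616 W


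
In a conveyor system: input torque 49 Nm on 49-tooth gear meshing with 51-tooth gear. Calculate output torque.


Given: N1 = 49, N2 = 51, T1 = 49 Nm
Using T2/T1 = N2/N1
T2 = T1 * N2 / N1
T2 = 49 * 51 / 49
T2 = 2499 / 49
T2 = 51 Nm

51 Nm


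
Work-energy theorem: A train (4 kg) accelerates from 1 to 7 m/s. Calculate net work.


Given: m = 4 kg, v0 = 1 m/s, v = 7 m/s
Using W = (1/2)*m*(v^2 - v0^2)
v^2 = 7^2 = 49
v0^2 = 1^2 = 1
v^2 - v0^2 = 49 - 1 = 48
W = (1/2)*4*48 = 96 J

96 J


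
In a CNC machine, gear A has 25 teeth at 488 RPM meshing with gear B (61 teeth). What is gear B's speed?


Given: N1 = 25 teeth, w1 = 488 RPM, N2 = 61 teeth
Using N1*w1 = N2*w2
w2 = N1*w1 / N2
w2 = 25*488 / 61
w2 = 12200 / 61
w2 = 200 RPM

200 RPM


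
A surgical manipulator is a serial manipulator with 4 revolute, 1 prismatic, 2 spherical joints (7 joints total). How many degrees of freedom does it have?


Given: serial robot with 4 revolute, 1 prismatic, 2 spherical joints
DOF contribution per joint type: revolute=1, prismatic=1, spherical=3, fixed=0
DOF = 4*1 + 1*1 + 2*3
DOF = 11

11


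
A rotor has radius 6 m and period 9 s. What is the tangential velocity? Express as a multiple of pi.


Given: radius r = 6 m, period T = 9 s
Using v = 2*pi*r / T
v = 2*pi*6 / 9
v = 12*pi / 9
v = 4/3*pi m/s

4/3*pi m/s


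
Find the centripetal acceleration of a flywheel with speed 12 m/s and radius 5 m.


Given: v = 12 m/s, r = 5 m
Using a_c = v^2 / r
a_c = 12^2 / 5
a_c = 144 / 5
a_c = 144/5 m/s^2

144/5 m/s^2


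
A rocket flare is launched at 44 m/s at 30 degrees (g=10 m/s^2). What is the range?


Given: v0 = 44 m/s, theta = 30 deg, g = 10 m/s^2
sin(2*30) = sin(60) = sqrt(3)/2
Using R = v0^2 * sin(2*theta) / g
R = 44^2 * (sqrt(3)/2) / 10
R = 1936 * sqrt(3) / 20
R = 484/5*sqrt(3) m

484/5*sqrt(3) m


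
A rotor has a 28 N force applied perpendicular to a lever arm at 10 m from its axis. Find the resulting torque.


Given: F = 28 N, r = 10 m, angle = 90 deg (perpendicular)
Using tau = F * r * sin(90)
sin(90) = 1
tau = 28 * 10 * 1
tau = 280 Nm

280 Nm


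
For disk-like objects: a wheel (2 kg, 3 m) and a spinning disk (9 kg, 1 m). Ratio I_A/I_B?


Given: M1=2 kg, R1=3 m, M2=9 kg, R2=1 m
For a disk: I = (1/2)*M*R^2, so I_A/I_B = (M1*R1^2)/(M2*R2^2)
M1*R1^2 = 2*9 = 18
M2*R2^2 = 9*1 = 9
I_A/I_B = 18/9 = 2

2


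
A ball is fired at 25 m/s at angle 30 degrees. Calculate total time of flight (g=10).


Given: v0 = 25 m/s, theta = 30 deg, g = 10 m/s^2
sin(30) = 1/2
Using T = 2*v0*sin(theta) / g
T = 2*25*1/2 / 10
T = 25 / 10
T = 5/2 s

5/2 s


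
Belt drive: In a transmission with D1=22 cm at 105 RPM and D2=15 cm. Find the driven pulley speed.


Given: D1 = 22 cm, w1 = 105 RPM, D2 = 15 cm
Using D1*w1 = D2*w2
w2 = D1*w1 / D2
w2 = 22*105 / 15
w2 = 2310 / 15
w2 = 154 RPM

154 RPM


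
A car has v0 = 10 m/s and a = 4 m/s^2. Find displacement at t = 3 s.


Given: v0 = 10 m/s, a = 4 m/s^2, t = 3 s
Using s = v0*t + (1/2)*a*t^2
s = 10*3 + (1/2)*4*3^2
s = 30 + (1/2)*36
s = 30 + 18
s = 48

48 m


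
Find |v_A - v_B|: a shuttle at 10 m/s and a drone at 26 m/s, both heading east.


Given: v_A = 10 m/s east, v_B = 26 m/s east
Both move in the same direction; relative speed = |v_A - v_B|
|10 - 26| = |-16|
= 16 m/s

16 m/s


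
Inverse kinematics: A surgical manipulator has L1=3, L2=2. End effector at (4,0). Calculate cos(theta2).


Given: L1 = 3, L2 = 2, target (x, y) = (4, 0)
Using cos(theta2) = (x^2 + y^2 - L1^2 - L2^2) / (2*L1*L2)
x^2 + y^2 = 4^2 + 0 = 16
L1^2 + L2^2 = 9 + 4 = 13
Numerator = 16 - 13 = 3
Denominator = 2*3*2 = 12
cos(theta2) = 3/12 = 1/4

1/4


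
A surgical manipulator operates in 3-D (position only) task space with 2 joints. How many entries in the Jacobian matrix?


Given: task space dimension = 3, joints = 2
Jacobian is a 3 x 2 matrix
Total entries = rows * columns
Total = 3 * 2
Total = 6

6


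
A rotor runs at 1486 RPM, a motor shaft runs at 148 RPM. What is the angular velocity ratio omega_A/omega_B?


Given: RPM_A = 1486, RPM_B = 148
omega = 2*pi*RPM/60, so omega_A/omega_B = RPM_A / RPM_B
omega_A/omega_B = 1486 / 148
omega_A/omega_B = 743/74

743/74


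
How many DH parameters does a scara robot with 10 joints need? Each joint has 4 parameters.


Given: 10 joints, 4 DH parameters per joint (d, theta, a, alpha)
Total DH parameters = number_of_joints * 4
Total = 10 * 4
Total = 40

40


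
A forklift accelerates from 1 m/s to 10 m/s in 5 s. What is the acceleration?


Given: initial velocity v0 = 1 m/s, final velocity v = 10 m/s, time t = 5 s
Using a = (v - v0) / t
a = (10 - 1) / 5
a = 9 / 5
a = 9/5 m/s^2

9/5 m/s^2


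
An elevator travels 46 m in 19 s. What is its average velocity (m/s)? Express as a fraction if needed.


Given: distance d = 46 m, time t = 19 s
Using v = d / t
v = 46 / 19
v = 46/19 m/s

46/19 m/s


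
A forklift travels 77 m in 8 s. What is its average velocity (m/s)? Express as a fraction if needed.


Given: distance d = 77 m, time t = 8 s
Using v = d / t
v = 77 / 8
v = 77/8 m/s

77/8 m/s


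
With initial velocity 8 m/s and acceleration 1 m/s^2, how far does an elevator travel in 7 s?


Given: v0 = 8 m/s, a = 1 m/s^2, t = 7 s
Using s = v0*t + (1/2)*a*t^2
s = 8*7 + (1/2)*1*7^2
s = 56 + (1/2)*49
s = 56 + 49/2
s = 161/2

161/2 m


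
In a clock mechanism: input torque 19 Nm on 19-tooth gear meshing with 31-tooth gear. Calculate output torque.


Given: N1 = 19, N2 = 31, T1 = 19 Nm
Using T2/T1 = N2/N1
T2 = T1 * N2 / N1
T2 = 19 * 31 / 19
T2 = 589 / 19
T2 = 31 Nm

31 Nm


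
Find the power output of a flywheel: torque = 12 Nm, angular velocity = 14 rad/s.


Given: tau = 12 Nm, omega = 14 rad/s
Using P = tau * omega
P = 12 * 14
P = 168 W

168 W


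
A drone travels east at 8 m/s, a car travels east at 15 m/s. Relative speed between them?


Given: v_A = 8 m/s east, v_B = 15 m/s east
Both move in the same direction; relative speed = |v_A - v_B|
|8 - 15| = |-7|
= 7 m/s

7 m/s


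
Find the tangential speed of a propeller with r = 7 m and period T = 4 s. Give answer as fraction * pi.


Given: radius r = 7 m, period T = 4 s
Using v = 2*pi*r / T
v = 2*pi*7 / 4
v = 14*pi / 4
v = 7/2*pi m/s

7/2*pi m/s


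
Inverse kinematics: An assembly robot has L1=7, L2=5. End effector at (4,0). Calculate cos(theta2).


Given: L1 = 7, L2 = 5, target (x, y) = (4, 0)
Using cos(theta2) = (x^2 + y^2 - L1^2 - L2^2) / (2*L1*L2)
x^2 + y^2 = 4^2 + 0 = 16
L1^2 + L2^2 = 49 + 25 = 74
Numerator = 16 - 74 = -58
Denominator = 2*7*5 = 70
cos(theta2) = -58/70 = -29/35

-29/35


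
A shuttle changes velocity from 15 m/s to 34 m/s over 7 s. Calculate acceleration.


Given: initial velocity v0 = 15 m/s, final velocity v = 34 m/s, time t = 7 s
Using a = (v - v0) / t
a = (34 - 15) / 7
a = 19 / 7
a = 19/7 m/s^2

19/7 m/s^2


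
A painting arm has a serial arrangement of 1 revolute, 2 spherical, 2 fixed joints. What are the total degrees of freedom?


Given: serial robot with 1 revolute, 2 spherical, 2 fixed joints
DOF contribution per joint type: revolute=1, prismatic=1, spherical=3, fixed=0
DOF = 1*1 + 2*3 + 2*0
DOF = 7

7


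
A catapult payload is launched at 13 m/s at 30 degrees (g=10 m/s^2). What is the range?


Given: v0 = 13 m/s, theta = 30 deg, g = 10 m/s^2
sin(2*30) = sin(60) = sqrt(3)/2
Using R = v0^2 * sin(2*theta) / g
R = 13^2 * (sqrt(3)/2) / 10
R = 169 * sqrt(3) / 20
R = 169/20*sqrt(3) m

169/20*sqrt(3) m


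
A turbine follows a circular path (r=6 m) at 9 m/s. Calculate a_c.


Given: v = 9 m/s, r = 6 m
Using a_c = v^2 / r
a_c = 9^2 / 6
a_c = 81 / 6
a_c = 27/2 m/s^2

27/2 m/s^2


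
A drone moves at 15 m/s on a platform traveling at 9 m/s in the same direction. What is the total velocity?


Given: object velocity = 15 m/s, platform velocity = 9 m/s (same direction)
Using classical velocity addition: v_total = v_object + v_platform
v_total = 15 + 9
v_total = 24 m/s

24 m/s


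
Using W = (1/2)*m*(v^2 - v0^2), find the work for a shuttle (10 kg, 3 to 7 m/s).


Given: m = 10 kg, v0 = 3 m/s, v = 7 m/s
Using W = (1/2)*m*(v^2 - v0^2)
v^2 = 7^2 = 49
v0^2 = 3^2 = 9
v^2 - v0^2 = 49 - 9 = 40
W = (1/2)*10*40 = 200 J

200 J


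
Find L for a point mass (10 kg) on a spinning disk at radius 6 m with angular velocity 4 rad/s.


Given: m = 10 kg, r = 6 m, omega = 4 rad/s
For a point mass: I = m*r^2
I = 10*6^2 = 10*36 = 360
L = I*omega = 360*4
L = 1440 kg*m^2/s

1440 kg*m^2/s


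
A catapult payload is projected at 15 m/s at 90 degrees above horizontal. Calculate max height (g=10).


Given: v0 = 15 m/s, theta = 90 deg, g = 10 m/s^2
sin^2(90) = 1
Using H = v0^2 * sin^2(theta) / (2*g)
H = 15^2 * 1 / (2*10)
H = 225 * 1 / 20
H = 225 / 20
H = 45/4 m

45/4 m


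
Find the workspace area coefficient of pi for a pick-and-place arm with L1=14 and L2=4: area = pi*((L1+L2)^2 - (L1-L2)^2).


Given: L1 = 14, L2 = 4
(L1+L2)^2 = (18)^2 = 324
(L1-L2)^2 = (10)^2 = 100
Difference = 324 - 100 = 224
This equals 4*L1*L2 = 4*14*4 = 224
Workspace area = 224*pi

224


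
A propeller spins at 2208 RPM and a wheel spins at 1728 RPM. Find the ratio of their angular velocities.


Given: RPM_A = 2208, RPM_B = 1728
omega = 2*pi*RPM/60, so omega_A/omega_B = RPM_A / RPM_B
omega_A/omega_B = 2208 / 1728
omega_A/omega_B = 23/18

23/18


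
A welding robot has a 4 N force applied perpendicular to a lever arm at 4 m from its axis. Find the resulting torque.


Given: F = 4 N, r = 4 m, angle = 90 deg (perpendicular)
Using tau = F * r * sin(90)
sin(90) = 1
tau = 4 * 4 * 1
tau = 16 Nm

16 Nm


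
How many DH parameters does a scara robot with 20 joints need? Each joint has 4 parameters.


Given: 20 joints, 4 DH parameters per joint (d, theta, a, alpha)
Total DH parameters = number_of_joints * 4
Total = 20 * 4
Total = 80

80


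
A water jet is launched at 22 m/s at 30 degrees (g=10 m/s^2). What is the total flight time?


Given: v0 = 22 m/s, theta = 30 deg, g = 10 m/s^2
sin(30) = 1/2
Using T = 2*v0*sin(theta) / g
T = 2*22*1/2 / 10
T = 22 / 10
T = 11/5 s

11/5 s


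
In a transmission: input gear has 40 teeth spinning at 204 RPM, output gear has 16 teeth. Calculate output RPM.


Given: N1 = 40 teeth, w1 = 204 RPM, N2 = 16 teeth
Using N1*w1 = N2*w2
w2 = N1*w1 / N2
w2 = 40*204 / 16
w2 = 8160 / 16
w2 = 510 RPM

510 RPM


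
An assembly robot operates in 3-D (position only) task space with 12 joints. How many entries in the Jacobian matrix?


Given: task space dimension = 3, joints = 12
Jacobian is a 3 x 12 matrix
Total entries = rows * columns
Total = 3 * 12
Total = 36

36


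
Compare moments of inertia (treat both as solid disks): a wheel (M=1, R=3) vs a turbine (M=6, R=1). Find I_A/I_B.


Given: M1=1 kg, R1=3 m, M2=6 kg, R2=1 m
For a disk: I = (1/2)*M*R^2, so I_A/I_B = (M1*R1^2)/(M2*R2^2)
M1*R1^2 = 1*9 = 9
M2*R2^2 = 6*1 = 6
I_A/I_B = 9/6 = 3/2

3/2


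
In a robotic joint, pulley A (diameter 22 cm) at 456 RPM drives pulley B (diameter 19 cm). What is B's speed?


Given: D1 = 22 cm, w1 = 456 RPM, D2 = 19 cm
Using D1*w1 = D2*w2
w2 = D1*w1 / D2
w2 = 22*456 / 19
w2 = 10032 / 19
w2 = 528 RPM

528 RPM


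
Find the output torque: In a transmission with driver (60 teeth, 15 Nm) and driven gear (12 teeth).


Given: N1 = 60, N2 = 12, T1 = 15 Nm
Using T2/T1 = N2/N1
T2 = T1 * N2 / N1
T2 = 15 * 12 / 60
T2 = 180 / 60
T2 = 3 Nm

3 Nm


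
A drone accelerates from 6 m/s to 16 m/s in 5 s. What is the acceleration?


Given: initial velocity v0 = 6 m/s, final velocity v = 16 m/s, time t = 5 s
Using a = (v - v0) / t
a = (16 - 6) / 5
a = 10 / 5
a = 2 m/s^2

2 m/s^2


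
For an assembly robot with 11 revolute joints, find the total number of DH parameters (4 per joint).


Given: 11 joints, 4 DH parameters per joint (d, theta, a, alpha)
Total DH parameters = number_of_joints * 4
Total = 11 * 4
Total = 44

44


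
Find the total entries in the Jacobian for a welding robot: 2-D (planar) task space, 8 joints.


Given: task space dimension = 2, joints = 8
Jacobian is a 2 x 8 matrix
Total entries = rows * columns
Total = 2 * 8
Total = 16

16


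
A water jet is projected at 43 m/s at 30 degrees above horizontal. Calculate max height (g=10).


Given: v0 = 43 m/s, theta = 30 deg, g = 10 m/s^2
sin^2(30) = 1/4
Using H = v0^2 * sin^2(theta) / (2*g)
H = 43^2 * 1/4 / (2*10)
H = 1849 * 1/4 / 20
H = 1849/4 / 20
H = 1849/80 m

1849/80 m


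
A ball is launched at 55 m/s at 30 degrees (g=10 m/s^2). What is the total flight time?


Given: v0 = 55 m/s, theta = 30 deg, g = 10 m/s^2
sin(30) = 1/2
Using T = 2*v0*sin(theta) / g
T = 2*55*1/2 / 10
T = 55 / 10
T = 11/2 s

11/2 s


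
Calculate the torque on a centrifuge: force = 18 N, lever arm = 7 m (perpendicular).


Given: F = 18 N, r = 7 m, angle = 90 deg (perpendicular)
Using tau = F * r * sin(90)
sin(90) = 1
tau = 18 * 7 * 1
tau = 126 Nm

126 Nm


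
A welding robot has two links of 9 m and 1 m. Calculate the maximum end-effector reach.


Given: L1 = 9 m, L2 = 1 m
For a 2-link planar arm, max reach = L1 + L2 (fully extended)
Max reach = 9 + 1
Max reach = 10 m

10 m


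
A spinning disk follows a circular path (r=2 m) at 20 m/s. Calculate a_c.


Given: v = 20 m/s, r = 2 m
Using a_c = v^2 / r
a_c = 20^2 / 2
a_c = 400 / 2
a_c = 200 m/s^2

200 m/s^2


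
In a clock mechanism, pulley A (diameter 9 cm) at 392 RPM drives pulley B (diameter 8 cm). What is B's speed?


Given: D1 = 9 cm, w1 = 392 RPM, D2 = 8 cm
Using D1*w1 = D2*w2
w2 = D1*w1 / D2
w2 = 9*392 / 8
w2 = 3528 / 8
w2 = 441 RPM

441 RPM


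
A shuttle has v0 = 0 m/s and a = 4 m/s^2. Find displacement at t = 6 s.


Given: v0 = 0 m/s, a = 4 m/s^2, t = 6 s
Using s = v0*t + (1/2)*a*t^2
s = 0*6 + (1/2)*4*6^2
s = 0 + (1/2)*144
s = 0 + 72
s = 72

72 m


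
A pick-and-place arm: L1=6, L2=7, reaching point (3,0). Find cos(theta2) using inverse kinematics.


Given: L1 = 6, L2 = 7, target (x, y) = (3, 0)
Using cos(theta2) = (x^2 + y^2 - L1^2 - L2^2) / (2*L1*L2)
x^2 + y^2 = 3^2 + 0 = 9
L1^2 + L2^2 = 36 + 49 = 85
Numerator = 9 - 85 = -76
Denominator = 2*6*7 = 84
cos(theta2) = -76/84 = -19/21

-19/21


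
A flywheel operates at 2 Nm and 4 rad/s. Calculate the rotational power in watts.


Given: tau = 2 Nm, omega = 4 rad/s
Using P = tau * omega
P = 2 * 4
P = 8 W

8 W


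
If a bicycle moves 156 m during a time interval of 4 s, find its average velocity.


Given: distance d = 156 m, time t = 4 s
Using v = d / t
v = 156 / 4
v = 39 m/s

39 m/s


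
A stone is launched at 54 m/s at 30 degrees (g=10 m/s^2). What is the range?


Given: v0 = 54 m/s, theta = 30 deg, g = 10 m/s^2
sin(2*30) = sin(60) = sqrt(3)/2
Using R = v0^2 * sin(2*theta) / g
R = 54^2 * (sqrt(3)/2) / 10
R = 2916 * sqrt(3) / 20
R = 729/5*sqrt(3) m

729/5*sqrt(3) m


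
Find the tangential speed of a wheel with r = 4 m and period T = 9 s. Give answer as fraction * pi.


Given: radius r = 4 m, period T = 9 s
Using v = 2*pi*r / T
v = 2*pi*4 / 9
v = 8*pi / 9
v = 8/9*pi m/s

8/9*pi m/s


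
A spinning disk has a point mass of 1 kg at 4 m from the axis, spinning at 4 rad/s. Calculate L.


Given: m = 1 kg, r = 4 m, omega = 4 rad/s
For a point mass: I = m*r^2
I = 1*4^2 = 1*16 = 16
L = I*omega = 16*4
L = 64 kg*m^2/s

64 kg*m^2/s


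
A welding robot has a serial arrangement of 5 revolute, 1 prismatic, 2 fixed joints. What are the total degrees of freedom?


Given: serial robot with 5 revolute, 1 prismatic, 2 fixed joints
DOF contribution per joint type: revolute=1, prismatic=1, spherical=3, fixed=0
DOF = 5*1 + 1*1 + 2*0
DOF = 6

6


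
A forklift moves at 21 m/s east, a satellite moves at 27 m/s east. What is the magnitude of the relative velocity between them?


Given: v_A = 21 m/s east, v_B = 27 m/s east
Both move in the same direction; relative speed = |v_A - v_B|
|21 - 27| = |-6|
= 6 m/s

6 m/s


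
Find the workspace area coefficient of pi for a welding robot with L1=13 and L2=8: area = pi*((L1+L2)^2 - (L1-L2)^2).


Given: L1 = 13, L2 = 8
(L1+L2)^2 = (21)^2 = 441
(L1-L2)^2 = (5)^2 = 25
Difference = 441 - 25 = 416
This equals 4*L1*L2 = 4*13*8 = 416
Workspace area = 416*pi

416


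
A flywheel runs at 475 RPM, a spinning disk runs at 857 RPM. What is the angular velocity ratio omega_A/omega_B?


Given: RPM_A = 475, RPM_B = 857
omega = 2*pi*RPM/60, so omega_A/omega_B = RPM_A / RPM_B
omega_A/omega_B = 475 / 857
omega_A/omega_B = 475/857

475/857


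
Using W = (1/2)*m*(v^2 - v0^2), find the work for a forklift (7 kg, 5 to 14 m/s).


Given: m = 7 kg, v0 = 5 m/s, v = 14 m/s
Using W = (1/2)*m*(v^2 - v0^2)
v^2 = 14^2 = 196
v0^2 = 5^2 = 25
v^2 - v0^2 = 196 - 25 = 171
W = (1/2)*7*171 = 1197/2 J

1197/2 J


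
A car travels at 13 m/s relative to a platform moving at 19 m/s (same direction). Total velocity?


Given: object velocity = 13 m/s, platform velocity = 19 m/s (same direction)
Using classical velocity addition: v_total = v_object + v_platform
v_total = 13 + 19
v_total = 32 m/s

32 m/s


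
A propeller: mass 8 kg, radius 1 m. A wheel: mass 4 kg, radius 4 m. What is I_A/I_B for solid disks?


Given: M1=8 kg, R1=1 m, M2=4 kg, R2=4 m
For a disk: I = (1/2)*M*R^2, so I_A/I_B = (M1*R1^2)/(M2*R2^2)
M1*R1^2 = 8*1 = 8
M2*R2^2 = 4*16 = 64
I_A/I_B = 8/64 = 1/8

1/8


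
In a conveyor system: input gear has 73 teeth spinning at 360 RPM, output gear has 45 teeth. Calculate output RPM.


Given: N1 = 73 teeth, w1 = 360 RPM, N2 = 45 teeth
Using N1*w1 = N2*w2
w2 = N1*w1 / N2
w2 = 73*360 / 45
w2 = 26280 / 45
w2 = 584 RPM

584 RPM


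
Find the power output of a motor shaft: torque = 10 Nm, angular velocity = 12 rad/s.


Given: tau = 10 Nm, omega = 12 rad/s
Using P = tau * omega
P = 10 * 12
P = 120 W

120 W


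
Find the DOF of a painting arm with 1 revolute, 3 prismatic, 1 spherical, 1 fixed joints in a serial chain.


Given: serial robot with 1 revolute, 3 prismatic, 1 spherical, 1 fixed joints
DOF contribution per joint type: revolute=1, prismatic=1, spherical=3, fixed=0
DOF = 1*1 + 3*1 + 1*3 + 1*0
DOF = 7

7


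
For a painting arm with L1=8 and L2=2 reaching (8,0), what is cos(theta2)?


Given: L1 = 8, L2 = 2, target (x, y) = (8, 0)
Using cos(theta2) = (x^2 + y^2 - L1^2 - L2^2) / (2*L1*L2)
x^2 + y^2 = 8^2 + 0 = 64
L1^2 + L2^2 = 64 + 4 = 68
Numerator = 64 - 68 = -4
Denominator = 2*8*2 = 32
cos(theta2) = -4/32 = -1/8

-1/8


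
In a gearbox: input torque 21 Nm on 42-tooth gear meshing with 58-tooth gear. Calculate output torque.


Given: N1 = 42, N2 = 58, T1 = 21 Nm
Using T2/T1 = N2/N1
T2 = T1 * N2 / N1
T2 = 21 * 58 / 42
T2 = 1218 / 42
T2 = 29 Nm

29 Nm


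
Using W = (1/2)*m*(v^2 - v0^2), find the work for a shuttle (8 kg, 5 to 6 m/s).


Given: m = 8 kg, v0 = 5 m/s, v = 6 m/s
Using W = (1/2)*m*(v^2 - v0^2)
v^2 = 6^2 = 36
v0^2 = 5^2 = 25
v^2 - v0^2 = 36 - 25 = 11
W = (1/2)*8*11 = 44 J

44 J


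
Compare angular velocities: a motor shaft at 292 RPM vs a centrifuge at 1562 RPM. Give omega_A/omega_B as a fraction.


Given: RPM_A = 292, RPM_B = 1562
omega = 2*pi*RPM/60, so omega_A/omega_B = RPM_A / RPM_B
omega_A/omega_B = 292 / 1562
omega_A/omega_B = 146/781

146/781


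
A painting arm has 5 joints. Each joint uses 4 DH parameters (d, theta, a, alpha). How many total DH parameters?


Given: 5 joints, 4 DH parameters per joint (d, theta, a, alpha)
Total DH parameters = number_of_joints * 4
Total = 5 * 4
Total = 20

20


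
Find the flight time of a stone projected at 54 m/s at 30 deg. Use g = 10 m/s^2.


Given: v0 = 54 m/s, theta = 30 deg, g = 10 m/s^2
sin(30) = 1/2
Using T = 2*v0*sin(theta) / g
T = 2*54*1/2 / 10
T = 54 / 10
T = 27/5 s

27/5 s


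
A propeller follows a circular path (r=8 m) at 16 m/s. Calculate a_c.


Given: v = 16 m/s, r = 8 m
Using a_c = v^2 / r
a_c = 16^2 / 8
a_c = 256 / 8
a_c = 32 m/s^2

32 m/s^2


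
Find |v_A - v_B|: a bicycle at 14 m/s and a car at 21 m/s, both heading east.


Given: v_A = 14 m/s east, v_B = 21 m/s east
Both move in the same direction; relative speed = |v_A - v_B|
|14 - 21| = |-7|
= 7 m/s

7 m/s


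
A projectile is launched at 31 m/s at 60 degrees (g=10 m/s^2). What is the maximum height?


Given: v0 = 31 m/s, theta = 60 deg, g = 10 m/s^2
sin^2(60) = 3/4
Using H = v0^2 * sin^2(theta) / (2*g)
H = 31^2 * 3/4 / (2*10)
H = 961 * 3/4 / 20
H = 2883/4 / 20
H = 2883/80 m

2883/80 m


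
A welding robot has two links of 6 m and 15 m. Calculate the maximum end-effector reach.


Given: L1 = 6 m, L2 = 15 m
For a 2-link planar arm, max reach = L1 + L2 (fully extended)
Max reach = 6 + 15
Max reach = 21 m

21 m


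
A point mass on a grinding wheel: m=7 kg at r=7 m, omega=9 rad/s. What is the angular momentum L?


Given: m = 7 kg, r = 7 m, omega = 9 rad/s
For a point mass: I = m*r^2
I = 7*7^2 = 7*49 = 343
L = I*omega = 343*9
L = 3087 kg*m^2/s

3087 kg*m^2/s


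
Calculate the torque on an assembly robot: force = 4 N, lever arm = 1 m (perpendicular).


Given: F = 4 N, r = 1 m, angle = 90 deg (perpendicular)
Using tau = F * r * sin(90)
sin(90) = 1
tau = 4 * 1 * 1
tau = 4 Nm

4 Nm


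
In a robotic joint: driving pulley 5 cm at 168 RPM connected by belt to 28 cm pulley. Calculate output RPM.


Given: D1 = 5 cm, w1 = 168 RPM, D2 = 28 cm
Using D1*w1 = D2*w2
w2 = D1*w1 / D2
w2 = 5*168 / 28
w2 = 840 / 28
w2 = 30 RPM

30 RPM


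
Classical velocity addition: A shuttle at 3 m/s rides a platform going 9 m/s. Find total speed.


Given: object velocity = 3 m/s, platform velocity = 9 m/s (same direction)
Using classical velocity addition: v_total = v_object + v_platform
v_total = 3 + 9
v_total = 12 m/s

12 m/s


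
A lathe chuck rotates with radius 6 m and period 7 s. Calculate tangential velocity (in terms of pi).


Given: radius r = 6 m, period T = 7 s
Using v = 2*pi*r / T
v = 2*pi*6 / 7
v = 12*pi / 7
v = 12/7*pi m/s

12/7*pi m/s


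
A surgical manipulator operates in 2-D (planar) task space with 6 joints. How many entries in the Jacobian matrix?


Given: task space dimension = 2, joints = 6
Jacobian is a 2 x 6 matrix
Total entries = rows * columns
Total = 2 * 6
Total = 12

12


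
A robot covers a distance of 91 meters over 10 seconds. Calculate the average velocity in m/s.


Given: distance d = 91 m, time t = 10 s
Using v = d / t
v = 91 / 10
v = 91/10 m/s

91/10 m/s


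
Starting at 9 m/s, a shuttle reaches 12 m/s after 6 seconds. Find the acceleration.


Given: initial velocity v0 = 9 m/s, final velocity v = 12 m/s, time t = 6 s
Using a = (v - v0) / t
a = (12 - 9) / 6
a = 3 / 6
a = 1/2 m/s^2

1/2 m/s^2


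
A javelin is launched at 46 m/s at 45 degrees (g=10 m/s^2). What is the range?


Given: v0 = 46 m/s, theta = 45 deg, g = 10 m/s^2
sin(2*45) = sin(90) = 1
Using R = v0^2 * sin(2*theta) / g
R = 46^2 * 1 / 10
R = 2116 / 10
R = 1058/5 m

1058/5 m


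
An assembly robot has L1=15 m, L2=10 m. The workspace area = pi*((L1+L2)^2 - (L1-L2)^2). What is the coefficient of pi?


Given: L1 = 15, L2 = 10
(L1+L2)^2 = (25)^2 = 625
(L1-L2)^2 = (5)^2 = 25
Difference = 625 - 25 = 600
This equals 4*L1*L2 = 4*15*10 = 600
Workspace area = 600*pi

600


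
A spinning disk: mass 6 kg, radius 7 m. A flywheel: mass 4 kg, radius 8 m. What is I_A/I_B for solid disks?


Given: M1=6 kg, R1=7 m, M2=4 kg, R2=8 m
For a disk: I = (1/2)*M*R^2, so I_A/I_B = (M1*R1^2)/(M2*R2^2)
M1*R1^2 = 6*49 = 294
M2*R2^2 = 4*64 = 256
I_A/I_B = 294/256 = 147/128

147/128


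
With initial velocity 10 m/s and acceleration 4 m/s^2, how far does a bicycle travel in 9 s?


Given: v0 = 10 m/s, a = 4 m/s^2, t = 9 s
Using s = v0*t + (1/2)*a*t^2
s = 10*9 + (1/2)*4*9^2
s = 90 + (1/2)*324
s = 90 + 162
s = 252

252 m


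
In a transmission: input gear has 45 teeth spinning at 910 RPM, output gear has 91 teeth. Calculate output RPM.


Given: N1 = 45 teeth, w1 = 910 RPM, N2 = 91 teeth
Using N1*w1 = N2*w2
w2 = N1*w1 / N2
w2 = 45*910 / 91
w2 = 40950 / 91
w2 = 450 RPM

450 RPM


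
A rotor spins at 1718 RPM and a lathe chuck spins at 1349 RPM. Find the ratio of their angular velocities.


Given: RPM_A = 1718, RPM_B = 1349
omega = 2*pi*RPM/60, so omega_A/omega_B = RPM_A / RPM_B
omega_A/omega_B = 1718 / 1349
omega_A/omega_B = 1718/1349

1718/1349


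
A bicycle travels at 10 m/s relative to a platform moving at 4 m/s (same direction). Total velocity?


Given: object velocity = 10 m/s, platform velocity = 4 m/s (same direction)
Using classical velocity addition: v_total = v_object + v_platform
v_total = 10 + 4
v_total = 14 m/s

14 m/s


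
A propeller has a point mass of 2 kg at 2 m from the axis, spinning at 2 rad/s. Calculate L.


Given: m = 2 kg, r = 2 m, omega = 2 rad/s
For a point mass: I = m*r^2
I = 2*2^2 = 2*4 = 8
L = I*omega = 8*2
L = 16 kg*m^2/s

16 kg*m^2/s


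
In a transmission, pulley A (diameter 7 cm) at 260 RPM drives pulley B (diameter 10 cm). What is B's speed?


Given: D1 = 7 cm, w1 = 260 RPM, D2 = 10 cm
Using D1*w1 = D2*w2
w2 = D1*w1 / D2
w2 = 7*260 / 10
w2 = 1820 / 10
w2 = 182 RPM

182 RPM


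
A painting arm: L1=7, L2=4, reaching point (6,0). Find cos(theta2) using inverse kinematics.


Given: L1 = 7, L2 = 4, target (x, y) = (6, 0)
Using cos(theta2) = (x^2 + y^2 - L1^2 - L2^2) / (2*L1*L2)
x^2 + y^2 = 6^2 + 0 = 36
L1^2 + L2^2 = 49 + 16 = 65
Numerator = 36 - 65 = -29
Denominator = 2*7*4 = 56
cos(theta2) = -29/56 = -29/56

-29/56


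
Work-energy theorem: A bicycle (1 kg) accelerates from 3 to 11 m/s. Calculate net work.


Given: m = 1 kg, v0 = 3 m/s, v = 11 m/s
Using W = (1/2)*m*(v^2 - v0^2)
v^2 = 11^2 = 121
v0^2 = 3^2 = 9
v^2 - v0^2 = 121 - 9 = 112
W = (1/2)*1*112 = 56 J

56 J


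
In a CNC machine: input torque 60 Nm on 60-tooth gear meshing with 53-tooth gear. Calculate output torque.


Given: N1 = 60, N2 = 53, T1 = 60 Nm
Using T2/T1 = N2/N1
T2 = T1 * N2 / N1
T2 = 60 * 53 / 60
T2 = 3180 / 60
T2 = 53 Nm

53 Nm


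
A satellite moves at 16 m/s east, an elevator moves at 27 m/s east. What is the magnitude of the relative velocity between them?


Given: v_A = 16 m/s east, v_B = 27 m/s east
Both move in the same direction; relative speed = |v_A - v_B|
|16 - 27| = |-11|
= 11 m/s

11 m/s


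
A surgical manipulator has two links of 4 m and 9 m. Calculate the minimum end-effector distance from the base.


Given: L1 = 4 m, L2 = 9 m
For a 2-link planar arm, min reach = |L1 - L2| (second link folded back)
Min reach = |4 - 9|
Min reach = 5 m

5 m


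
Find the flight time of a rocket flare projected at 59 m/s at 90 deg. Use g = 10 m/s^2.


Given: v0 = 59 m/s, theta = 90 deg, g = 10 m/s^2
sin(90) = 1
Using T = 2*v0*sin(theta) / g
T = 2*59*1 / 10
T = 118 / 10
T = 59/5 s

59/5 s


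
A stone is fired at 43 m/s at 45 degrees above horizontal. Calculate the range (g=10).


Given: v0 = 43 m/s, theta = 45 deg, g = 10 m/s^2
sin(2*45) = sin(90) = 1
Using R = v0^2 * sin(2*theta) / g
R = 43^2 * 1 / 10
R = 1849 / 10
R = 1849/10 m

1849/10 m


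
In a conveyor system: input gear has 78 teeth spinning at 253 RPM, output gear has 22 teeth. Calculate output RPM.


Given: N1 = 78 teeth, w1 = 253 RPM, N2 = 22 teeth
Using N1*w1 = N2*w2
w2 = N1*w1 / N2
w2 = 78*253 / 22
w2 = 19734 / 22
w2 = 897 RPM

897 RPM


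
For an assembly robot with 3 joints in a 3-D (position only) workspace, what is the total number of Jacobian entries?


Given: task space dimension = 3, joints = 3
Jacobian is a 3 x 3 matrix
Total entries = rows * columns
Total = 3 * 3
Total = 9

9


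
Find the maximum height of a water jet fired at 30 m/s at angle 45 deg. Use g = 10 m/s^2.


Given: v0 = 30 m/s, theta = 45 deg, g = 10 m/s^2
sin^2(45) = 1/2
Using H = v0^2 * sin^2(theta) / (2*g)
H = 30^2 * 1/2 / (2*10)
H = 900 * 1/2 / 20
H = 450 / 20
H = 45/2 m

45/2 m


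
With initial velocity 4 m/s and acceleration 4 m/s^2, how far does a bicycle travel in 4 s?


Given: v0 = 4 m/s, a = 4 m/s^2, t = 4 s
Using s = v0*t + (1/2)*a*t^2
s = 4*4 + (1/2)*4*4^2
s = 16 + (1/2)*64
s = 16 + 32
s = 48

48 m


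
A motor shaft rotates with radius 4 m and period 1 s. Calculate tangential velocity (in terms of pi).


Given: radius r = 4 m, period T = 1 s
Using v = 2*pi*r / T
v = 2*pi*4 / 1
v = 8*pi / 1
v = 8*pi m/s

8*pi m/s


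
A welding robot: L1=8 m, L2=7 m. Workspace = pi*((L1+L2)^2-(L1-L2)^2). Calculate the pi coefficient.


Given: L1 = 8, L2 = 7
(L1+L2)^2 = (15)^2 = 225
(L1-L2)^2 = (1)^2 = 1
Difference = 225 - 1 = 224
This equals 4*L1*L2 = 4*8*7 = 224
Workspace area = 224*pi

224
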